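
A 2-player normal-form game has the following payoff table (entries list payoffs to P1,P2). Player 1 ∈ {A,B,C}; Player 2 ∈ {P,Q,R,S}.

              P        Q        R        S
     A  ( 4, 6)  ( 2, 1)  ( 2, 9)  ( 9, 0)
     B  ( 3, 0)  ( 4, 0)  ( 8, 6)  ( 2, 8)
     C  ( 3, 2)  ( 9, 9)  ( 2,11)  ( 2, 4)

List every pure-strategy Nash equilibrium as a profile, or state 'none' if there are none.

(A,P): not NE [P2→R gives 9>6]
(A,Q): not NE [P1→C gives 9>2; P2→R gives 9>1]
(A,R): not NE [P1→B gives 8>2]
(A,S): not NE [P2→R gives 9>0]
(B,P): not NE [P1→A gives 4>3; P2→S gives 8>0]
(B,Q): not NE [P1→C gives 9>4; P2→S gives 8>0]
(B,R): not NE [P2→S gives 8>6]
(B,S): not NE [P1→A gives 9>2]
(C,P): not NE [P1→A gives 4>3; P2→R gives 11>2]
(C,Q): not NE [P2→R gives 11>9]
(C,R): not NE [P1→B gives 8>2]
(C,S): not NE [P1→A gives 9>2; P2→R gives 11>4]

PSNE: ∅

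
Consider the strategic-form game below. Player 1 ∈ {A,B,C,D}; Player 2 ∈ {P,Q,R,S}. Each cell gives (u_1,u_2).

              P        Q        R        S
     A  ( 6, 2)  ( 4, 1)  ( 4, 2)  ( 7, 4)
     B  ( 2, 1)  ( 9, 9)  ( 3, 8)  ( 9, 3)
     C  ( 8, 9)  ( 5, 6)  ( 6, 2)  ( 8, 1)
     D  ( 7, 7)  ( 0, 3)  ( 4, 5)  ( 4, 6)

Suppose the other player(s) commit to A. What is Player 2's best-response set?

argmax u_2 = {S}

u_2(P vs A) = 2
u_2(Q vs A) = 1
u_2(R vs A) = 2
u_2(S vs A) = 4
max payoff 4 at {S}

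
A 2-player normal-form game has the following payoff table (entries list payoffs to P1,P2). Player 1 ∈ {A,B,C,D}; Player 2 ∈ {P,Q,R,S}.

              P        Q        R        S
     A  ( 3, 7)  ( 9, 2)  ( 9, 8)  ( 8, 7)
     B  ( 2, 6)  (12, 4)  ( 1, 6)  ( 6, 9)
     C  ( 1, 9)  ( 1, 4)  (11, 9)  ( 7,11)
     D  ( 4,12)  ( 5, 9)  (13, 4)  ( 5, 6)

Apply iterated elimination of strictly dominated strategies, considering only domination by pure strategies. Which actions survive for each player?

P2 drop Q (P beats it: A:7>2 B:6>4 C:9>4 D:12>9)
P1 drop B (A beats it: P:3>2 R:9>1 S:8>6)
P1→{A,C,D} P2→{P,R,S}

Survivors P1:{A,C,D} P2:{P,R,S}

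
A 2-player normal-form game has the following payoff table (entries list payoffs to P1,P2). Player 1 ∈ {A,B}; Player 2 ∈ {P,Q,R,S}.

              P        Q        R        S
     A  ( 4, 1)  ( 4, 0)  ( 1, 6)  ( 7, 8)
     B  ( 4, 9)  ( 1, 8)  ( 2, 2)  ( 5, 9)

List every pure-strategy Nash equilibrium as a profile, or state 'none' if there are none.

(A,P): not NE [P2→S gives 8>1]
(A,Q): not NE [P2→S gives 8>0]
(A,R): not NE [P1→B gives 2>1; P2→S gives 8>6]
(A,S): NE
(B,P): NE
(B,Q): not NE [P1→A gives 4>1; P2→S gives 9>8]
(B,R): not NE [P2→S gives 9>2]
(B,S): not NE [P1→A gives 7>5]

PSNE = {(A,S), (B,P)}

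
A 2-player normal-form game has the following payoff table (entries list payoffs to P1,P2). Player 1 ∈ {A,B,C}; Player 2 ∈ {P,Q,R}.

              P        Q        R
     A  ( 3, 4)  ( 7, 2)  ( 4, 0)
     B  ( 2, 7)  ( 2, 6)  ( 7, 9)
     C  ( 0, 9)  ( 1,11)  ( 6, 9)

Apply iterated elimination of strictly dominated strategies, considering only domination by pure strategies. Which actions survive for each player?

P1 drop C (B beats it: P:2>0 Q:2>1 R:7>6)
P2 drop Q (P beats it: A:4>2 B:7>6)
P1→{A,B} P2→{P,R}

IESDS → P1:{A,B} P2:{P,R}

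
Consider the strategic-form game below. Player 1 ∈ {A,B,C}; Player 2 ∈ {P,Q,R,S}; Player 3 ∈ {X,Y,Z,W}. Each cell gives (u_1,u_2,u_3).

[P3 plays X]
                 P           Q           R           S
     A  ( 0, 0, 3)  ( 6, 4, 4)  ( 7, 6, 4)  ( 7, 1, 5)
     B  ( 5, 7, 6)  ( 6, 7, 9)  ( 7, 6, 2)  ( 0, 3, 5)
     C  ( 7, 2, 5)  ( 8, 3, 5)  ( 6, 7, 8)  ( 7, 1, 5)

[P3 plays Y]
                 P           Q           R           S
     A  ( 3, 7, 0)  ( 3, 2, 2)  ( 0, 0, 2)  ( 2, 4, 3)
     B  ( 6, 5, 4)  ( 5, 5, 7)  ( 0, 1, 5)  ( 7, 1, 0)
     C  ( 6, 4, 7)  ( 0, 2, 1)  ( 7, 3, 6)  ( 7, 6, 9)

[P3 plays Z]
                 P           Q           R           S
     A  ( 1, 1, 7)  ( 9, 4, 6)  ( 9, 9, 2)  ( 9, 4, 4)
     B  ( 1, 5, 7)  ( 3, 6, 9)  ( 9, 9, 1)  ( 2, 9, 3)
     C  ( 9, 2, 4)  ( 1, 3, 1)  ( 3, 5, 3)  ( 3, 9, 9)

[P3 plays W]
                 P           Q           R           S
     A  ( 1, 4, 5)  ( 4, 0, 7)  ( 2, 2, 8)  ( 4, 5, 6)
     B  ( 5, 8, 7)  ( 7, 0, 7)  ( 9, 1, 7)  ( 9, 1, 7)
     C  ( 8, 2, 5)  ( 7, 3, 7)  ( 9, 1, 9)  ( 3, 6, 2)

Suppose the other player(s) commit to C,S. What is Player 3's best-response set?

BR_3 = {Y,Z}

u_3(X vs C,S) = 5
u_3(Y vs C,S) = 9
u_3(Z vs C,S) = 9
u_3(W vs C,S) = 2
max payoff 9 at {Y,Z}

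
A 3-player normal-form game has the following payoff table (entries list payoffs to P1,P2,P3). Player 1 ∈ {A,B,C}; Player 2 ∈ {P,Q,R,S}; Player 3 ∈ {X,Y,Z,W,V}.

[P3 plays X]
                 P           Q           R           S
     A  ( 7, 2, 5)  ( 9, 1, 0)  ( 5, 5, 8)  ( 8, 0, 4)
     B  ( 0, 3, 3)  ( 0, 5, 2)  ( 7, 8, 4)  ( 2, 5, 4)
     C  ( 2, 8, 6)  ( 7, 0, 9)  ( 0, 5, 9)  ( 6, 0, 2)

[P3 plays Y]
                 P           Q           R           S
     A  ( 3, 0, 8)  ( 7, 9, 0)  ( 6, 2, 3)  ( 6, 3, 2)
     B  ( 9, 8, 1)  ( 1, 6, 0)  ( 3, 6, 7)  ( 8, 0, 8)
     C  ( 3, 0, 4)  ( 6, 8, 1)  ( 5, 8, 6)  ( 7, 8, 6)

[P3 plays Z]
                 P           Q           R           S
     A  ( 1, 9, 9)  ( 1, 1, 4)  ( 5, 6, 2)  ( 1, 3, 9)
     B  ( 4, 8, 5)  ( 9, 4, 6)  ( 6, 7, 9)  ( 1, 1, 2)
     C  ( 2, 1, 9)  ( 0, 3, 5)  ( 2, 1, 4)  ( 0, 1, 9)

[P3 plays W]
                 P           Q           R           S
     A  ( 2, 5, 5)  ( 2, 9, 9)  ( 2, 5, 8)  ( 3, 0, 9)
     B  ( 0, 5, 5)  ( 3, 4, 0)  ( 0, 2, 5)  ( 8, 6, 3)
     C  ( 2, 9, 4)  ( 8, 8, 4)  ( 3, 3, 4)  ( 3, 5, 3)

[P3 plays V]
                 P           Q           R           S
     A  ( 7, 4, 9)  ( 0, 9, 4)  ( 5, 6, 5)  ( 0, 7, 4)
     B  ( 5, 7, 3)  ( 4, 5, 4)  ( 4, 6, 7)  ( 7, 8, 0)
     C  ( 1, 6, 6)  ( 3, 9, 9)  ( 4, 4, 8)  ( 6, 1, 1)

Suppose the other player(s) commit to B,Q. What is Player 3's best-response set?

u_3(X vs B,Q) = 2
u_3(Y vs B,Q) = 0
u_3(Z vs B,Q) = 6
u_3(W vs B,Q) = 0
u_3(V vs B,Q) = 4
max payoff 6 at {Z}

P3 best: {Z}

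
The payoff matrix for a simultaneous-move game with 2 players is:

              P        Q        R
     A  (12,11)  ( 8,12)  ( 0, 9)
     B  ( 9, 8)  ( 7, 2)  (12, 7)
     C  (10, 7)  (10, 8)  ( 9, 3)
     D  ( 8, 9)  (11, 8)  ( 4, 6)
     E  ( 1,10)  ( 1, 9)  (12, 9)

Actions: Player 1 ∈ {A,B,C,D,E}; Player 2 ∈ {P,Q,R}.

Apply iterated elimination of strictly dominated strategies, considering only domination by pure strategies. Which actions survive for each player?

IESDS → P1:{A,C,D} P2:{P,Q}

P2 drop R (P beats it: A:11>9 B:8>7 C:7>3 D:9>6 E:10>9)
P1 drop B (A beats it: P:12>9 Q:8>7)
P1 drop E (A beats it: P:12>1 Q:8>1)
P1→{A,C,D} P2→{P,Q}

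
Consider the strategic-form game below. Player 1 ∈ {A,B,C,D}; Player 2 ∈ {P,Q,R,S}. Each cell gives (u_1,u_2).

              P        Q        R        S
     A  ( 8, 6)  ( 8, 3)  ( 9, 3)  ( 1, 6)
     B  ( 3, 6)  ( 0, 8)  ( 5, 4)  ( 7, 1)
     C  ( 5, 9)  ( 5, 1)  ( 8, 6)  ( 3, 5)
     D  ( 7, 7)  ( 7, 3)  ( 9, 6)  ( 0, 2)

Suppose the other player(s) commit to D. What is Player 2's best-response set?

argmax u_2 = {P}

u_2(P vs D) = 7
u_2(Q vs D) = 3
u_2(R vs D) = 6
u_2(S vs D) = 2
max payoff 7 at {P}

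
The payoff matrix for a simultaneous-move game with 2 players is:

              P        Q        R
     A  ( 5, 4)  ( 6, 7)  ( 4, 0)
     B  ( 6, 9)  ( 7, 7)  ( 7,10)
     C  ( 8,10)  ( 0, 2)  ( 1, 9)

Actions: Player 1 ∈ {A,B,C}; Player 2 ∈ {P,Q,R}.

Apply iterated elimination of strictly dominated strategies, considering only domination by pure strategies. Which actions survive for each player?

IESDS → P1:{B,C} P2:{P,R}

P1 drop A (B beats it: P:6>5 Q:7>6 R:7>4)
P2 drop Q (P beats it: B:9>7 C:10>2)
P1→{B,C} P2→{P,R}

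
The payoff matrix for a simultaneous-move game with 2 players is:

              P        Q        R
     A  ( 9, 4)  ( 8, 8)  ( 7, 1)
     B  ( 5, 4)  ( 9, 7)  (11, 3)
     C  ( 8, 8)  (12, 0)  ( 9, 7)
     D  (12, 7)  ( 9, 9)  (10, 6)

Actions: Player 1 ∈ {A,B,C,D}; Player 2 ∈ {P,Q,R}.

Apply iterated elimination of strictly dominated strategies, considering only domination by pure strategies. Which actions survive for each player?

IESDS → P1:{C,D} P2:{P,Q}

P1 drop A (D beats it: P:12>9 Q:9>8 R:10>7)
P2 drop R (P beats it: B:4>3 C:8>7 D:7>6)
P1 drop B (C beats it: P:8>5 Q:12>9)
P1→{C,D} P2→{P,Q}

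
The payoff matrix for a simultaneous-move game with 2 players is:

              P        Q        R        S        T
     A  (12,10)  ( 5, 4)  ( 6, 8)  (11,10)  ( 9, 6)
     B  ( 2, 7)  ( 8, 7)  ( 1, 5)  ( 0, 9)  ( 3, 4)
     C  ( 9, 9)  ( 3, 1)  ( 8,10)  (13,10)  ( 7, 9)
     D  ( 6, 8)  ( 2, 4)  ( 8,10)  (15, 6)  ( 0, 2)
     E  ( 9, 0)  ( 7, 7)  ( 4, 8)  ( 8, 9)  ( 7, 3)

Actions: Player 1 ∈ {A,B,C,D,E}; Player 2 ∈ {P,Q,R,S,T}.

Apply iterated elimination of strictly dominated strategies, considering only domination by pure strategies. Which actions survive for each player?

Remaining: P1:{A,C,D} P2:{P,R,S}

P2 drop Q (S beats it: A:10>4 B:9>7 C:10>1 D:6>4 E:9>7)
P1 drop B (A beats it: P:12>2 R:6>1 S:11>0 T:9>3)
P1 drop E (A beats it: P:12>9 R:6>4 S:11>8 T:9>7)
P2 drop T (R beats it: A:8>6 C:10>9 D:10>2)
P1→{A,C,D} P2→{P,R,S}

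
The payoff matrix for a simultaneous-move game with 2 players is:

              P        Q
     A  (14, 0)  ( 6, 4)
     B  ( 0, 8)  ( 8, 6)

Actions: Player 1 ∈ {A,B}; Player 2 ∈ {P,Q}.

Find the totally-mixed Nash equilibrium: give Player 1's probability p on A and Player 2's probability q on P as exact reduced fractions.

P1 indiff ⇒ q·14+(1-q)·6 = q·0+(1-q)·8 ⇒ q(14) = (1-q)(2) ⇒ q = 1/8
P2 indiff ⇒ p·0+(1-p)·8 = p·4+(1-p)·6 ⇒ p(-4) = (1-p)(-2) ⇒ p = 1/3

(p,q) = (1/3, 1/8)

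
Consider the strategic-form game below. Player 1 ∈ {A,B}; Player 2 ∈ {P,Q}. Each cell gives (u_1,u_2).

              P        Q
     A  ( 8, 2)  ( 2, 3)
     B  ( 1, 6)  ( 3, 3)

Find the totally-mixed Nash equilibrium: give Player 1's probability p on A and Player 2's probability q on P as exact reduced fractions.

P1 indiff ⇒ q·8+(1-q)·2 = q·1+(1-q)·3 ⇒ q(7) = (1-q)(1) ⇒ q = 1/8
P2 indiff ⇒ p·2+(1-p)·6 = p·3+(1-p)·3 ⇒ p(-1) = (1-p)(-3) ⇒ p = 3/4

p=3/4, q=1/8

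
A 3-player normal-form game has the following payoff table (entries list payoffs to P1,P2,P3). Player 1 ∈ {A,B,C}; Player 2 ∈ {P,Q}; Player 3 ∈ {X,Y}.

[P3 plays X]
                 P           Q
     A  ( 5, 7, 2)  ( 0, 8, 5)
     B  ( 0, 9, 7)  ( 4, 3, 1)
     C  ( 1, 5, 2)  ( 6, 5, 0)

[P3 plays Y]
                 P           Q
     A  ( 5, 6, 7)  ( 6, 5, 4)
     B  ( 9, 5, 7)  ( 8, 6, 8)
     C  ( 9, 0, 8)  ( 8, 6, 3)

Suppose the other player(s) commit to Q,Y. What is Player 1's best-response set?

u_1(A vs Q,Y) = 6
u_1(B vs Q,Y) = 8
u_1(C vs Q,Y) = 8
max payoff 8 at {B,C}

BR_1 = {B,C}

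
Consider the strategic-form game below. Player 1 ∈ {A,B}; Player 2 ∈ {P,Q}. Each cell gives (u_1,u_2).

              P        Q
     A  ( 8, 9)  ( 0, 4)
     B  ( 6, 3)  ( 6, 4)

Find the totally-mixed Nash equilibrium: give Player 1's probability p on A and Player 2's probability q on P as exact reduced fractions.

P1 indiff ⇒ q·8+(1-q)·0 = q·6+(1-q)·6 ⇒ q(2) = (1-q)(6) ⇒ q = 3/4
P2 indiff ⇒ p·9+(1-p)·3 = p·4+(1-p)·4 ⇒ p(5) = (1-p)(1) ⇒ p = 1/6

p=1/6, q=3/4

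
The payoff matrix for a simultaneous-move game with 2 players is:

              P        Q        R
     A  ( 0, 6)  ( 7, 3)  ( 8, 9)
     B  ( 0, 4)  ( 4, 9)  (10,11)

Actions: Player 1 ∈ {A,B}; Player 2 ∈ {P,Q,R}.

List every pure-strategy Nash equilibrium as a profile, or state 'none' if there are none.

NE set: (B,R)

(A,P): not NE [P2→R gives 9>6]
(A,Q): not NE [P2→R gives 9>3]
(A,R): not NE [P1→B gives 10>8]
(B,P): not NE [P2→R gives 11>4]
(B,Q): not NE [P1→A gives 7>4; P2→R gives 11>9]
(B,R): NE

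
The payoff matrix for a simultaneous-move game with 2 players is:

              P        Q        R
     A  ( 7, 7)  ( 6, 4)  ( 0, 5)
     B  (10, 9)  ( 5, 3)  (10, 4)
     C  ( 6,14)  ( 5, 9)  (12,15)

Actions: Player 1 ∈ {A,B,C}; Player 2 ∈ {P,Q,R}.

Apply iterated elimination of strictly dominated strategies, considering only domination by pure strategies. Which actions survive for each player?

P2 drop Q (P beats it: A:7>4 B:9>3 C:14>9)
P1 drop A (B beats it: P:10>7 R:10>0)
P1→{B,C} P2→{P,R}

IESDS → P1:{B,C} P2:{P,R}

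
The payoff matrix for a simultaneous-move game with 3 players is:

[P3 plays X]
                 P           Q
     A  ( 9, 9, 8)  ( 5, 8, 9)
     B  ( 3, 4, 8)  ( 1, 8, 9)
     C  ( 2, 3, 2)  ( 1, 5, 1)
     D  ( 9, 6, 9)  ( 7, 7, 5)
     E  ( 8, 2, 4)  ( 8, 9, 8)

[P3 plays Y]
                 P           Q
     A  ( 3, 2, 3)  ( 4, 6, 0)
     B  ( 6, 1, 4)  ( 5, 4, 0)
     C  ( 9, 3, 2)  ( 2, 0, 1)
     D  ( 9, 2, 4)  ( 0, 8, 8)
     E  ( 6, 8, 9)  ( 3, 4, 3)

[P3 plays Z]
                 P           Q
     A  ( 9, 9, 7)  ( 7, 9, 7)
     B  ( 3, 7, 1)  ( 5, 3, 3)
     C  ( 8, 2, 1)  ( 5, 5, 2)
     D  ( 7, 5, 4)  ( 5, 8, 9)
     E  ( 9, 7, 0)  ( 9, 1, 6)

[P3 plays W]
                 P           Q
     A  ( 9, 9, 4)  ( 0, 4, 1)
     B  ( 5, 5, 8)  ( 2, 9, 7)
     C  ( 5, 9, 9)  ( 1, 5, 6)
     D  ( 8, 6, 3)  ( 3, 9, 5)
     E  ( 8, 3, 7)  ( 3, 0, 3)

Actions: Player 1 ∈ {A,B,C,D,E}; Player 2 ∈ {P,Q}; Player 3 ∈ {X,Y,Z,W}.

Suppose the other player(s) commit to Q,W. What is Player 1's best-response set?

argmax u_1 = {D,E}

u_1(A vs Q,W) = 0
u_1(B vs Q,W) = 2
u_1(C vs Q,W) = 1
u_1(D vs Q,W) = 3
u_1(E vs Q,W) = 3
max payoff 3 at {D,E}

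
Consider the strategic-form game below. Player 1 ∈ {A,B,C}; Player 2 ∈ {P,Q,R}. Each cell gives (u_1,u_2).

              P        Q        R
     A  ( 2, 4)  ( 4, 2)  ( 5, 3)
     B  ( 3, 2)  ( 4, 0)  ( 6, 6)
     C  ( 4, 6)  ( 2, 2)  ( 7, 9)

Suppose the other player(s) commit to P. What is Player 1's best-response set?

u_1(A vs P) = 2
u_1(B vs P) = 3
u_1(C vs P) = 4
max payoff 4 at {C}

BR_1 = {C}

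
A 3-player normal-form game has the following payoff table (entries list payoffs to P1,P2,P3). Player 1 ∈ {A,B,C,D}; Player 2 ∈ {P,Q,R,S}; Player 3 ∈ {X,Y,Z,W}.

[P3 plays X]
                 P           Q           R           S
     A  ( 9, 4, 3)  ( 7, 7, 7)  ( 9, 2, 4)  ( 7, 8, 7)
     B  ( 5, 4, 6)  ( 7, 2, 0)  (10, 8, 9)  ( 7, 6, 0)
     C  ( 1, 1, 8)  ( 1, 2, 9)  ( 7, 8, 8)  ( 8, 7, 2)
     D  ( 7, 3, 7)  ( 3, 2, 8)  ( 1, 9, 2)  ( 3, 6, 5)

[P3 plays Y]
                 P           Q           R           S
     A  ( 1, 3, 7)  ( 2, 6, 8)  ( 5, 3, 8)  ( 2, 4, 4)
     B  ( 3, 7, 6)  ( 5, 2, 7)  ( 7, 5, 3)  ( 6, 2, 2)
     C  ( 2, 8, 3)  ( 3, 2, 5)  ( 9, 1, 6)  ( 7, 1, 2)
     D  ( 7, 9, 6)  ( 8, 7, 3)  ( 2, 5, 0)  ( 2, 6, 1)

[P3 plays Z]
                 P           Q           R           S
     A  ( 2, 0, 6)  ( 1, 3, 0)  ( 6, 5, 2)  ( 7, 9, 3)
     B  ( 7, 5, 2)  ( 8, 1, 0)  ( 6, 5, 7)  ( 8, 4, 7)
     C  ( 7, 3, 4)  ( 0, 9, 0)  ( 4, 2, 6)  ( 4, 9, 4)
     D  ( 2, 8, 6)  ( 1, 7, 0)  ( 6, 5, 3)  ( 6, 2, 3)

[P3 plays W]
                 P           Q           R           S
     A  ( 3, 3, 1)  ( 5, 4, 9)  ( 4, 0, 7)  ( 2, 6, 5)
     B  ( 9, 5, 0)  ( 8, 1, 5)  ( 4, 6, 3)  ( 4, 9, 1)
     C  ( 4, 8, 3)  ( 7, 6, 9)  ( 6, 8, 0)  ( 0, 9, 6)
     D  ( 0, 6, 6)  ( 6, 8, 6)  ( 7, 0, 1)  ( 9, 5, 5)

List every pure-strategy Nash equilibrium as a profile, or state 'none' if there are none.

NE set: (B,R,X)

(A,P,X): not NE [P2→S gives 8>4; P3→Y gives 7>3]
(A,P,Y): not NE [P1→D gives 7>1; P2→Q gives 6>3]
(A,P,Z): not NE [P1→C gives 7>2; P2→S gives 9>0; P3→Y gives 7>6]
(A,P,W): not NE [P1→B gives 9>3; P2→S gives 6>3; P3→Y gives 7>1]
(A,Q,X): not NE [P2→S gives 8>7; P3→W gives 9>7]
(A,Q,Y): not NE [P1→D gives 8>2; P3→W gives 9>8]
(A,Q,Z): not NE [P1→B gives 8>1; P2→S gives 9>3; P3→W gives 9>0]
(A,Q,W): not NE [P1→B gives 8>5; P2→S gives 6>4]
(A,R,X): not NE [P1→B gives 10>9; P2→S gives 8>2; P3→Y gives 8>4]
(A,R,Y): not NE [P1→C gives 9>5; P2→Q gives 6>3]
(A,R,Z): not NE [P2→S gives 9>5; P3→Y gives 8>2]
(A,R,W): not NE [P1→D gives 7>4; P2→S gives 6>0; P3→Y gives 8>7]
(A,S,X): not NE [P1→C gives 8>7]
(A,S,Y): not NE [P1→C gives 7>2; P2→Q gives 6>4; P3→X gives 7>4]
(A,S,Z): not NE [P1→B gives 8>7; P3→X gives 7>3]
(A,S,W): not NE [P1→D gives 9>2; P3→X gives 7>5]
(B,P,X): not NE [P1→A gives 9>5; P2→R gives 8>4]
(B,P,Y): not NE [P1→D gives 7>3]
(B,P,Z): not NE [P3→Y gives 6>2]
(B,P,W): not NE [P2→S gives 9>5; P3→Y gives 6>0]
(B,Q,X): not NE [P2→R gives 8>2; P3→Y gives 7>0]
(B,Q,Y): not NE [P1→D gives 8>5; P2→P gives 7>2]
(B,Q,Z): not NE [P2→R gives 5>1; P3→Y gives 7>0]
(B,Q,W): not NE [P2→S gives 9>1; P3→Y gives 7>5]
(B,R,X): NE
(B,R,Y): not NE [P1→C gives 9>7; P2→P gives 7>5; P3→X gives 9>3]
(B,R,Z): not NE [P3→X gives 9>7]
(B,R,W): not NE [P1→D gives 7>4; P2→S gives 9>6; P3→X gives 9>3]
(B,S,X): not NE [P1→C gives 8>7; P2→R gives 8>6; P3→Z gives 7>0]
(B,S,Y): not NE [P1→C gives 7>6; P2→P gives 7>2; P3→Z gives 7>2]
(B,S,Z): not NE [P2→R gives 5>4]
(B,S,W): not NE [P1→D gives 9>4; P3→Z gives 7>1]
(C,P,X): not NE [P1→A gives 9>1; P2→R gives 8>1]
(C,P,Y): not NE [P1→D gives 7>2; P3→X gives 8>3]
(C,P,Z): not NE [P2→S gives 9>3; P3→X gives 8>4]
(C,P,W): not NE [P1→B gives 9>4; P2→S gives 9>8; P3→X gives 8>3]
(C,Q,X): not NE [P1→B gives 7>1; P2→R gives 8>2]
(C,Q,Y): not NE [P1→D gives 8>3; P2→P gives 8>2; P3→W gives 9>5]
(C,Q,Z): not NE [P1→B gives 8>0; P3→W gives 9>0]
(C,Q,W): not NE [P1→B gives 8>7; P2→S gives 9>6]
(C,R,X): not NE [P1→B gives 10>7]
(C,R,Y): not NE [P2→P gives 8>1; P3→X gives 8>6]
(C,R,Z): not NE [P1→D gives 6>4; P2→S gives 9>2; P3→X gives 8>6]
(C,R,W): not NE [P1→D gives 7>6; P2→S gives 9>8; P3→X gives 8>0]
(C,S,X): not NE [P2→R gives 8>7; P3→W gives 6>2]
(C,S,Y): not NE [P2→P gives 8>1; P3→W gives 6>2]
(C,S,Z): not NE [P1→B gives 8>4; P3→W gives 6>4]
(C,S,W): not NE [P1→D gives 9>0]
(D,P,X): not NE [P1→A gives 9>7; P2→R gives 9>3]
(D,P,Y): not NE [P3→X gives 7>6]
(D,P,Z): not NE [P1→C gives 7>2; P3→X gives 7>6]
(D,P,W): not NE [P1→B gives 9>0; P2→Q gives 8>6; P3→X gives 7>6]
(D,Q,X): not NE [P1→B gives 7>3; P2→R gives 9>2]
(D,Q,Y): not NE [P2→P gives 9>7; P3→X gives 8>3]
(D,Q,Z): not NE [P1→B gives 8>1; P2→P gives 8>7; P3→X gives 8>0]
(D,Q,W): not NE [P1→B gives 8>6; P3→X gives 8>6]
(D,R,X): not NE [P1→B gives 10>1; P3→Z gives 3>2]
(D,R,Y): not NE [P1→C gives 9>2; P2→P gives 9>5; P3→Z gives 3>0]
(D,R,Z): not NE [P2→P gives 8>5]
(D,R,W): not NE [P2→Q gives 8>0; P3→Z gives 3>1]
(D,S,X): not NE [P1→C gives 8>3; P2→R gives 9>6]
(D,S,Y): not NE [P1→C gives 7>2; P2→P gives 9>6; P3→W gives 5>1]
(D,S,Z): not NE [P1→B gives 8>6; P2→P gives 8>2; P3→W gives 5>3]
(D,S,W): not NE [P2→Q gives 8>5]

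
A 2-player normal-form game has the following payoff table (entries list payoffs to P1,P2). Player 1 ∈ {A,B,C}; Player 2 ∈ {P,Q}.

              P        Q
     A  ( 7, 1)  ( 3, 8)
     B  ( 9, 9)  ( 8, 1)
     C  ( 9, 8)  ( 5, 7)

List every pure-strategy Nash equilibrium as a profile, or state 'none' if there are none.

(A,P): not NE [P1→C gives 9>7; P2→Q gives 8>1]
(A,Q): not NE [P1→B gives 8>3]
(B,P): NE
(B,Q): not NE [P2→P gives 9>1]
(C,P): NE
(C,Q): not NE [P1→B gives 8>5; P2→P gives 8>7]

Nash profiles: (B,P), (C,P)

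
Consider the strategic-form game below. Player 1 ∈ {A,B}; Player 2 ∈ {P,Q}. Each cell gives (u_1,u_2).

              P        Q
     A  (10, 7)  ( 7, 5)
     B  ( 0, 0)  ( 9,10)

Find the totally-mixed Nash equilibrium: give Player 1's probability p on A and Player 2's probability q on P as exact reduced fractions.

P1 indiff ⇒ q·10+(1-q)·7 = q·0+(1-q)·9 ⇒ q(10) = (1-q)(2) ⇒ q = 1/6
P2 indiff ⇒ p·7+(1-p)·0 = p·5+(1-p)·10 ⇒ p(2) = (1-p)(10) ⇒ p = 5/6

P1 mixes 5/6 on A; P2 mixes 1/6 on P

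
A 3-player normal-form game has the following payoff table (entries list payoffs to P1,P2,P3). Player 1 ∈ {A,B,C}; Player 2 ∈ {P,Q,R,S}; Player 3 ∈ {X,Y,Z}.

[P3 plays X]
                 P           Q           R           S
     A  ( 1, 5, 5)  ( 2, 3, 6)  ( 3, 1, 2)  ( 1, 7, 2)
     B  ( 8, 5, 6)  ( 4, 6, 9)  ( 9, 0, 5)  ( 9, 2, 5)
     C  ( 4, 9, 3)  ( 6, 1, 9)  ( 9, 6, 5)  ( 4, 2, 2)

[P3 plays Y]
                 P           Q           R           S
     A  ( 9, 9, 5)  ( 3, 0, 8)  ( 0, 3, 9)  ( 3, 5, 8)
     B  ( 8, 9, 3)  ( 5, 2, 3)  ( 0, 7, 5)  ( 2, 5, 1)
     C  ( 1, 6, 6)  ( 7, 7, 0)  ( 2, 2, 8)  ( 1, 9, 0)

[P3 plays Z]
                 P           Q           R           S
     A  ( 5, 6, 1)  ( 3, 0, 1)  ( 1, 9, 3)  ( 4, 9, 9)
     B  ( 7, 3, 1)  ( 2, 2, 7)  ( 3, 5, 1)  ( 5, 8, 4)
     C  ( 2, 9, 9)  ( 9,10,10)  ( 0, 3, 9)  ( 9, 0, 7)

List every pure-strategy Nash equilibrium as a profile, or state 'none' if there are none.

(A,P,X): not NE [P1→B gives 8>1; P2→S gives 7>5]
(A,P,Y): NE
(A,P,Z): not NE [P1→B gives 7>5; P2→S gives 9>6; P3→Y gives 5>1]
(A,Q,X): not NE [P1→C gives 6>2; P2→S gives 7>3; P3→Y gives 8>6]
(A,Q,Y): not NE [P1→C gives 7>3; P2→P gives 9>0]
(A,Q,Z): not NE [P1→C gives 9>3; P2→S gives 9>0; P3→Y gives 8>1]
(A,R,X): not NE [P1→C gives 9>3; P2→S gives 7>1; P3→Y gives 9>2]
(A,R,Y): not NE [P1→C gives 2>0; P2→P gives 9>3]
(A,R,Z): not NE [P1→B gives 3>1; P3→Y gives 9>3]
(A,S,X): not NE [P1→B gives 9>1; P3→Z gives 9>2]
(A,S,Y): not NE [P2→P gives 9>5; P3→Z gives 9>8]
(A,S,Z): not NE [P1→C gives 9>4]
(B,P,X): not NE [P2→Q gives 6>5]
(B,P,Y): not NE [P1→A gives 9>8; P3→X gives 6>3]
(B,P,Z): not NE [P2→S gives 8>3; P3→X gives 6>1]
(B,Q,X): not NE [P1→C gives 6>4]
(B,Q,Y): not NE [P1→C gives 7>5; P2→P gives 9>2; P3→X gives 9>3]
(B,Q,Z): not NE [P1→C gives 9>2; P2→S gives 8>2; P3→X gives 9>7]
(B,R,X): not NE [P2→Q gives 6>0]
(B,R,Y): not NE [P1→C gives 2>0; P2→P gives 9>7]
(B,R,Z): not NE [P2→S gives 8>5; P3→Y gives 5>1]
(B,S,X): not NE [P2→Q gives 6>2]
(B,S,Y): not NE [P1→A gives 3>2; P2→P gives 9>5; P3→X gives 5>1]
(B,S,Z): not NE [P1→C gives 9>5; P3→X gives 5>4]
(C,P,X): not NE [P1→B gives 8>4; P3→Z gives 9>3]
(C,P,Y): not NE [P1→A gives 9>1; P2→S gives 9>6; P3→Z gives 9>6]
(C,P,Z): not NE [P1→B gives 7>2; P2→Q gives 10>9]
(C,Q,X): not NE [P2→P gives 9>1; P3→Z gives 10>9]
(C,Q,Y): not NE [P2→S gives 9>7; P3→Z gives 10>0]
(C,Q,Z): NE
(C,R,X): not NE [P2→P gives 9>6; P3→Z gives 9>5]
(C,R,Y): not NE [P2→S gives 9>2; P3→Z gives 9>8]
(C,R,Z): not NE [P1→B gives 3>0; P2→Q gives 10>3]
(C,S,X): not NE [P1→B gives 9>4; P2→P gives 9>2; P3→Z gives 7>2]
(C,S,Y): not NE [P1→A gives 3>1; P3→Z gives 7>0]
(C,S,Z): not NE [P2→Q gives 10>0]

Nash profiles: (A,P,Y), (C,Q,Z)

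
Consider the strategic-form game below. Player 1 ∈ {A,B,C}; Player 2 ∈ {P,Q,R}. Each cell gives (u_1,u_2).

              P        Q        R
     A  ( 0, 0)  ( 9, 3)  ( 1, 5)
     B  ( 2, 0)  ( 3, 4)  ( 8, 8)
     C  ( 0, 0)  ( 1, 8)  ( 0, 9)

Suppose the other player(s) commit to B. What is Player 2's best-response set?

u_2(P vs B) = 0
u_2(Q vs B) = 4
u_2(R vs B) = 8
max payoff 8 at {R}

P2 best: {R}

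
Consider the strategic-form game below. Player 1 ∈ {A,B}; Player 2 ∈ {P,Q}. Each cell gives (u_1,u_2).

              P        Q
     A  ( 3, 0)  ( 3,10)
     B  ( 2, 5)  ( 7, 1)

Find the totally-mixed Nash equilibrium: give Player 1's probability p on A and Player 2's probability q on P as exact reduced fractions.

p=2/7, q=4/5

P1 indiff ⇒ q·3+(1-q)·3 = q·2+(1-q)·7 ⇒ q(1) = (1-q)(4) ⇒ q = 4/5
P2 indiff ⇒ p·0+(1-p)·5 = p·10+(1-p)·1 ⇒ p(-10) = (1-p)(-4) ⇒ p = 2/7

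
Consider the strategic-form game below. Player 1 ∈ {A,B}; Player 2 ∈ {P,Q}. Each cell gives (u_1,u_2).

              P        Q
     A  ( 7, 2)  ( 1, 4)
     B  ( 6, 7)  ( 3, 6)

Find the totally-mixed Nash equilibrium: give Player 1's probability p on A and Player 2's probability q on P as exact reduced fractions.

p=1/3, q=2/3

P1 indiff ⇒ q·7+(1-q)·1 = q·6+(1-q)·3 ⇒ q(1) = (1-q)(2) ⇒ q = 2/3
P2 indiff ⇒ p·2+(1-p)·7 = p·4+(1-p)·6 ⇒ p(-2) = (1-p)(-1) ⇒ p = 1/3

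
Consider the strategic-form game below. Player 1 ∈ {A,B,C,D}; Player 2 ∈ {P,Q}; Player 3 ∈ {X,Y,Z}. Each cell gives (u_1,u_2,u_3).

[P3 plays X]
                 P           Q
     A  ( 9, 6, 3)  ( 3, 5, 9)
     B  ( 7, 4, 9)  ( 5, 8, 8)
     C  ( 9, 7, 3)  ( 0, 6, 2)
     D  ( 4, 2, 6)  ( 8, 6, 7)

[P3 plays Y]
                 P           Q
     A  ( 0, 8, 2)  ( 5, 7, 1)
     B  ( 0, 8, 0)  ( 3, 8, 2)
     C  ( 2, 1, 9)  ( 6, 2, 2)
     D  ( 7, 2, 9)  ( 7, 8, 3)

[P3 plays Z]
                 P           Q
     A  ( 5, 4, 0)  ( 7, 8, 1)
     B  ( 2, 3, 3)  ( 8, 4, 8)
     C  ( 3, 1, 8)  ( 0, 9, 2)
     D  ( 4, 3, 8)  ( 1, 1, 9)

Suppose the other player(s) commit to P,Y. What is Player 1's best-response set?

BR_1 = {D}

u_1(A vs P,Y) = 0
u_1(B vs P,Y) = 0
u_1(C vs P,Y) = 2
u_1(D vs P,Y) = 7
max payoff 7 at {D}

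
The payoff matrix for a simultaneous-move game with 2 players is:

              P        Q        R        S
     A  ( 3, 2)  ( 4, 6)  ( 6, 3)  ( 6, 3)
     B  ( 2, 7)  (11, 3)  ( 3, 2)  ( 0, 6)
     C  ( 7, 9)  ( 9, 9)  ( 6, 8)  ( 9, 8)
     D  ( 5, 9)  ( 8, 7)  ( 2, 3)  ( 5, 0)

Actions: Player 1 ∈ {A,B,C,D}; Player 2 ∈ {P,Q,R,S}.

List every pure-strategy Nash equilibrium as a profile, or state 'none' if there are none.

NE set: (C,P)

(A,P): not NE [P1→C gives 7>3; P2→Q gives 6>2]
(A,Q): not NE [P1→B gives 11>4]
(A,R): not NE [P2→Q gives 6>3]
(A,S): not NE [P1→C gives 9>6; P2→Q gives 6>3]
(B,P): not NE [P1→C gives 7>2]
(B,Q): not NE [P2→P gives 7>3]
(B,R): not NE [P1→C gives 6>3; P2→P gives 7>2]
(B,S): not NE [P1→C gives 9>0; P2→P gives 7>6]
(C,P): NE
(C,Q): not NE [P1→B gives 11>9]
(C,R): not NE [P2→Q gives 9>8]
(C,S): not NE [P2→Q gives 9>8]
(D,P): not NE [P1→C gives 7>5]
(D,Q): not NE [P1→B gives 11>8; P2→P gives 9>7]
(D,R): not NE [P1→C gives 6>2; P2→P gives 9>3]
(D,S): not NE [P1→C gives 9>5; P2→P gives 9>0]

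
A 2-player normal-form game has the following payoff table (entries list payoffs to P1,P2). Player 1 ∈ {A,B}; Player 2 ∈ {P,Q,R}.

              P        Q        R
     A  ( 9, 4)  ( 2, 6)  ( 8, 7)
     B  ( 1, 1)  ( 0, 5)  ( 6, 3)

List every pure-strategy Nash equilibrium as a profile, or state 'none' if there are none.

(A,P): not NE [P2→R gives 7>4]
(A,Q): not NE [P2→R gives 7>6]
(A,R): NE
(B,P): not NE [P1→A gives 9>1; P2→Q gives 5>1]
(B,Q): not NE [P1→A gives 2>0]
(B,R): not NE [P1→A gives 8>6; P2→Q gives 5>3]

Nash profiles: (A,R)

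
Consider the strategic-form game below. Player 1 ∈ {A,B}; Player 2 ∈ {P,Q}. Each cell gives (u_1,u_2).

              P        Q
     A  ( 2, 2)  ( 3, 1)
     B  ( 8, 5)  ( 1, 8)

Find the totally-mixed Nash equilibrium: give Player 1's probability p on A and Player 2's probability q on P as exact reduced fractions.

p=3/4, q=1/4

P1 indiff ⇒ q·2+(1-q)·3 = q·8+(1-q)·1 ⇒ q(-6) = (1-q)(-2) ⇒ q = 1/4
P2 indiff ⇒ p·2+(1-p)·5 = p·1+(1-p)·8 ⇒ p(1) = (1-p)(3) ⇒ p = 3/4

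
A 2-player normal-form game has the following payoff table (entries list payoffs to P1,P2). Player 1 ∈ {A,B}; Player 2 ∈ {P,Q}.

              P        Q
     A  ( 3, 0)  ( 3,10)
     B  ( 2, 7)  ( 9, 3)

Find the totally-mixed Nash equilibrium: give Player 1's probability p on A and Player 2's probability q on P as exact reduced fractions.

P1 indiff ⇒ q·3+(1-q)·3 = q·2+(1-q)·9 ⇒ q(1) = (1-q)(6) ⇒ q = 6/7
P2 indiff ⇒ p·0+(1-p)·7 = p·10+(1-p)·3 ⇒ p(-10) = (1-p)(-4) ⇒ p = 2/7

P1 mixes 2/7 on A; P2 mixes 6/7 on P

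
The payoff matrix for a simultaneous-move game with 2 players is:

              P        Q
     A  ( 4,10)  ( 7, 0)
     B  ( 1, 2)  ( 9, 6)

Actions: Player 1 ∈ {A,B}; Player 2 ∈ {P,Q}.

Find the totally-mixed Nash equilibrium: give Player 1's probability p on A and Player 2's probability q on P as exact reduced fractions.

P1 mixes 2/7 on A; P2 mixes 2/5 on P

P1 indiff ⇒ q·4+(1-q)·7 = q·1+(1-q)·9 ⇒ q(3) = (1-q)(2) ⇒ q = 2/5
P2 indiff ⇒ p·10+(1-p)·2 = p·0+(1-p)·6 ⇒ p(10) = (1-p)(4) ⇒ p = 2/7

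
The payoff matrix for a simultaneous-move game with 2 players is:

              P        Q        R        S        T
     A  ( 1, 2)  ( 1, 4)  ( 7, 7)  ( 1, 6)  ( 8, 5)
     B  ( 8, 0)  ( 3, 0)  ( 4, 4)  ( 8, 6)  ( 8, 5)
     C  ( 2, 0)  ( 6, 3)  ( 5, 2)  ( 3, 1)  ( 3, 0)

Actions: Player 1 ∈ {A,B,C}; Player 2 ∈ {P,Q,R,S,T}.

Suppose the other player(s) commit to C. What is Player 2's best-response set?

argmax u_2 = {Q}

u_2(P vs C) = 0
u_2(Q vs C) = 3
u_2(R vs C) = 2
u_2(S vs C) = 1
u_2(T vs C) = 0
max payoff 3 at {Q}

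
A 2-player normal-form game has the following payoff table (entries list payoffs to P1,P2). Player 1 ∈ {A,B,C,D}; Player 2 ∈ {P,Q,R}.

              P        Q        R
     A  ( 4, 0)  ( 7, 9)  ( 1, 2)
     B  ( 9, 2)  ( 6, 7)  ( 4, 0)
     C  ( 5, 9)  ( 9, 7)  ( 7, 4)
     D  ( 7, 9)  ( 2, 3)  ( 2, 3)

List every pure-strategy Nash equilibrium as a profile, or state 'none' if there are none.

(A,P): not NE [P1→B gives 9>4; P2→Q gives 9>0]
(A,Q): not NE [P1→C gives 9>7]
(A,R): not NE [P1→C gives 7>1; P2→Q gives 9>2]
(B,P): not NE [P2→Q gives 7>2]
(B,Q): not NE [P1→C gives 9>6]
(B,R): not NE [P1→C gives 7>4; P2→Q gives 7>0]
(C,P): not NE [P1→B gives 9>5]
(C,Q): not NE [P2→P gives 9>7]
(C,R): not NE [P2→P gives 9>4]
(D,P): not NE [P1→B gives 9>7]
(D,Q): not NE [P1→C gives 9>2; P2→P gives 9>3]
(D,R): not NE [P1→C gives 7>2; P2→P gives 9>3]

Equilibria: none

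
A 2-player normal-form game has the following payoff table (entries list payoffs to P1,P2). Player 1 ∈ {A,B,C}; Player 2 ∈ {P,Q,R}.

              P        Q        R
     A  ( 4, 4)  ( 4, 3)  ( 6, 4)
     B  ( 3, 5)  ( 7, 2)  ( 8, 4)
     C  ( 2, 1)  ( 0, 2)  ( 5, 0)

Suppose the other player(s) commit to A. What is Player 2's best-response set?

u_2(P vs A) = 4
u_2(Q vs A) = 3
u_2(R vs A) = 4
max payoff 4 at {P,R}

BR_2 = {P,R}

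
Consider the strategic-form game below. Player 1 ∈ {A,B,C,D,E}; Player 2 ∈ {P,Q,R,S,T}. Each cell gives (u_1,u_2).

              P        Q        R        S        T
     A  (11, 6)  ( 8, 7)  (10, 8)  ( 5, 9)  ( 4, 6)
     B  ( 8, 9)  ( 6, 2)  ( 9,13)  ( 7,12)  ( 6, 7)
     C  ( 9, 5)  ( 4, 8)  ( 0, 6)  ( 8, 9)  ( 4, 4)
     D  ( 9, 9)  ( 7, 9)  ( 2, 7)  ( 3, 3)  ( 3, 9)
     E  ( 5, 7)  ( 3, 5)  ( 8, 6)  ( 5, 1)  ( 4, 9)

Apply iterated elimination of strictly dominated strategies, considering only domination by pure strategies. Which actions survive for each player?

P1 drop D (A beats it: P:11>9 Q:8>7 R:10>2 S:5>3 T:4>3)
P1 drop E (B beats it: P:8>5 Q:6>3 R:9>8 S:7>5 T:6>4)
P2 drop P (R beats it: A:8>6 B:13>9 C:6>5)
P2 drop Q (S beats it: A:9>7 B:12>2 C:9>8)
P2 drop T (R beats it: A:8>6 B:13>7 C:6>4)
P1→{A,B,C} P2→{R,S}

Survivors P1:{A,B,C} P2:{R,S}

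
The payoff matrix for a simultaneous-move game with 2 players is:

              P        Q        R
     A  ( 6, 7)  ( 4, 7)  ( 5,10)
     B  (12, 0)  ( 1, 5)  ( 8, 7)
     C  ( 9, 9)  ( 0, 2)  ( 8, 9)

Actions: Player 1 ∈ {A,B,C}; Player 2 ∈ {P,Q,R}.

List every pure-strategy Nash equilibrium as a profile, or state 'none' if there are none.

PSNE = {(B,R), (C,R)}

(A,P): not NE [P1→B gives 12>6; P2→R gives 10>7]
(A,Q): not NE [P2→R gives 10>7]
(A,R): not NE [P1→C gives 8>5]
(B,P): not NE [P2→R gives 7>0]
(B,Q): not NE [P1→A gives 4>1; P2→R gives 7>5]
(B,R): NE
(C,P): not NE [P1→B gives 12>9]
(C,Q): not NE [P1→A gives 4>0; P2→R gives 9>2]
(C,R): NE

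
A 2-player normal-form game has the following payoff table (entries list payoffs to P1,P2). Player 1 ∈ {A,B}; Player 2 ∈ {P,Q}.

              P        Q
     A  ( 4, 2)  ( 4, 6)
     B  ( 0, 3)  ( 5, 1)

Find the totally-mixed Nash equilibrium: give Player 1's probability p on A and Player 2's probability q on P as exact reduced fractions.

(p,q) = (1/3, 1/5)

P1 indiff ⇒ q·4+(1-q)·4 = q·0+(1-q)·5 ⇒ q(4) = (1-q)(1) ⇒ q = 1/5
P2 indiff ⇒ p·2+(1-p)·3 = p·6+(1-p)·1 ⇒ p(-4) = (1-p)(-2) ⇒ p = 1/3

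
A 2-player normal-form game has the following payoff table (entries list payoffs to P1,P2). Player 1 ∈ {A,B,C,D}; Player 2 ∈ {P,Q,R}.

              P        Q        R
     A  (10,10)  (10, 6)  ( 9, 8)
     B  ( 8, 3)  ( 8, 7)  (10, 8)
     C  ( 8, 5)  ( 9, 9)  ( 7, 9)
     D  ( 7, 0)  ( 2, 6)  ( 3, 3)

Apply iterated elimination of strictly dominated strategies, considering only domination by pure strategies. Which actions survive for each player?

P1 drop C (A beats it: P:10>8 Q:10>9 R:9>7)
P1 drop D (A beats it: P:10>7 Q:10>2 R:9>3)
P2 drop Q (R beats it: A:8>6 B:8>7)
P1→{A,B} P2→{P,R}

Survivors P1:{A,B} P2:{P,R}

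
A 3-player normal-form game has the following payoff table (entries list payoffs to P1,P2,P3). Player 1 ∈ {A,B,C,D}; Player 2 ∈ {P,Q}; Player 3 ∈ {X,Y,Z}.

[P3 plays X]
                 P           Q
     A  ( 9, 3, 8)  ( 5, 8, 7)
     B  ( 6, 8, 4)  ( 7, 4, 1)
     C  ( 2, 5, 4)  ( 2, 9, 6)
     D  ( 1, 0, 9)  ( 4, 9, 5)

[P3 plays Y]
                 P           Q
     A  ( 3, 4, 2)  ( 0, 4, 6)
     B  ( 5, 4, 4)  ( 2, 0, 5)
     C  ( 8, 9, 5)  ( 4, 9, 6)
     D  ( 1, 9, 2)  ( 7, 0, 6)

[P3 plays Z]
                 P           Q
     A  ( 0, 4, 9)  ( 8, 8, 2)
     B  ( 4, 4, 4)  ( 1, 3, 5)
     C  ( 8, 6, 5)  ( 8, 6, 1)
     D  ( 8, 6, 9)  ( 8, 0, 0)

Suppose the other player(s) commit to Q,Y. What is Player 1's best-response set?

u_1(A vs Q,Y) = 0
u_1(B vs Q,Y) = 2
u_1(C vs Q,Y) = 4
u_1(D vs Q,Y) = 7
max payoff 7 at {D}

BR_1 = {D}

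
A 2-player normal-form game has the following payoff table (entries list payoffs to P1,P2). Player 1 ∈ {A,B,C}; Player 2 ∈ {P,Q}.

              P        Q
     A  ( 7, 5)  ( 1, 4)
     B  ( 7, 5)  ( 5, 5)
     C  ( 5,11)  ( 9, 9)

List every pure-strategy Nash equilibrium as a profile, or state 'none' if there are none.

Nash profiles: (A,P), (B,P)

(A,P): NE
(A,Q): not NE [P1→C gives 9>1; P2→P gives 5>4]
(B,P): NE
(B,Q): not NE [P1→C gives 9>5]
(C,P): not NE [P1→B gives 7>5]
(C,Q): not NE [P2→P gives 11>9]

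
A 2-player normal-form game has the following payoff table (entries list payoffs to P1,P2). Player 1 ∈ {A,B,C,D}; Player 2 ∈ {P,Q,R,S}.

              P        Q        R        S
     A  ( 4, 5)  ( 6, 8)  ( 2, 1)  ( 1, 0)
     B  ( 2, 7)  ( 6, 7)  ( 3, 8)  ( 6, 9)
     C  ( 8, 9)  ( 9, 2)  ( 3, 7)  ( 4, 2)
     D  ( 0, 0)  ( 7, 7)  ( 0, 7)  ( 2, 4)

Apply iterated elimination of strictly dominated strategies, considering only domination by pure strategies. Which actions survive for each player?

Remaining: P1:{B,C} P2:{P,R,S}

P1 drop A (C beats it: P:8>4 Q:9>6 R:3>2 S:4>1)
P1 drop D (C beats it: P:8>0 Q:9>7 R:3>0 S:4>2)
P2 drop Q (R beats it: B:8>7 C:7>2)
P1→{B,C} P2→{P,R,S}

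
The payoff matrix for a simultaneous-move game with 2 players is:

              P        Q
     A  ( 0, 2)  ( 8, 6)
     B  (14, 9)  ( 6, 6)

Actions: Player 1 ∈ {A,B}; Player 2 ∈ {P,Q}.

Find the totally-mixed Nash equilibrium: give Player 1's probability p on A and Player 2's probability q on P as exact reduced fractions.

p=3/7, q=1/8

P1 indiff ⇒ q·0+(1-q)·8 = q·14+(1-q)·6 ⇒ q(-14) = (1-q)(-2) ⇒ q = 1/8
P2 indiff ⇒ p·2+(1-p)·9 = p·6+(1-p)·6 ⇒ p(-4) = (1-p)(-3) ⇒ p = 3/7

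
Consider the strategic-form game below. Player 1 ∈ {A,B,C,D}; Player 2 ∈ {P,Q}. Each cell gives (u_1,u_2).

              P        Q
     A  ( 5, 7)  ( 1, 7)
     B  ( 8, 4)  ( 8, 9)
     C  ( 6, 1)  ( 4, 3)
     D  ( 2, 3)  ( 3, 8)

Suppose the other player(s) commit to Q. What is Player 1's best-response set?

u_1(A vs Q) = 1
u_1(B vs Q) = 8
u_1(C vs Q) = 4
u_1(D vs Q) = 3
max payoff 8 at {B}

BR_1 = {B}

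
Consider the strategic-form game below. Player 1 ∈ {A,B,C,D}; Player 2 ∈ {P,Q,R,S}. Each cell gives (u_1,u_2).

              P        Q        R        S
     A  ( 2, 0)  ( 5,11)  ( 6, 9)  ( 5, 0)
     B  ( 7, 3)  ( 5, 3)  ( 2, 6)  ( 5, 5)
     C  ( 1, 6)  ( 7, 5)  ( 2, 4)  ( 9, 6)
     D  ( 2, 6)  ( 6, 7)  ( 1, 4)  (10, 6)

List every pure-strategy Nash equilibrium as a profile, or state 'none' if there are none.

(A,P): not NE [P1→B gives 7>2; P2→Q gives 11>0]
(A,Q): not NE [P1→C gives 7>5]
(A,R): not NE [P2→Q gives 11>9]
(A,S): not NE [P1→D gives 10>5; P2→Q gives 11>0]
(B,P): not NE [P2→R gives 6>3]
(B,Q): not NE [P1→C gives 7>5; P2→R gives 6>3]
(B,R): not NE [P1→A gives 6>2]
(B,S): not NE [P1→D gives 10>5; P2→R gives 6>5]
(C,P): not NE [P1→B gives 7>1]
(C,Q): not NE [P2→S gives 6>5]
(C,R): not NE [P1→A gives 6>2; P2→S gives 6>4]
(C,S): not NE [P1→D gives 10>9]
(D,P): not NE [P1→B gives 7>2; P2→Q gives 7>6]
(D,Q): not NE [P1→C gives 7>6]
(D,R): not NE [P1→A gives 6>1; P2→Q gives 7>4]
(D,S): not NE [P2→Q gives 7>6]

PSNE: ∅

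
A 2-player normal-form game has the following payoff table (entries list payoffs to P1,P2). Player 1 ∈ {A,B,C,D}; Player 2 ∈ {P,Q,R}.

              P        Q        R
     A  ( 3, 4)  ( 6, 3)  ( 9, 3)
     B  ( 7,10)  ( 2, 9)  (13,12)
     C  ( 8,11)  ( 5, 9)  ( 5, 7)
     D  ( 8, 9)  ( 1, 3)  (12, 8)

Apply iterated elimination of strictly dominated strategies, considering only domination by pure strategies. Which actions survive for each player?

IESDS → P1:{B,C,D} P2:{P,R}

P2 drop Q (P beats it: A:4>3 B:10>9 C:11>9 D:9>3)
P1 drop A (B beats it: P:7>3 R:13>9)
P1→{B,C,D} P2→{P,R}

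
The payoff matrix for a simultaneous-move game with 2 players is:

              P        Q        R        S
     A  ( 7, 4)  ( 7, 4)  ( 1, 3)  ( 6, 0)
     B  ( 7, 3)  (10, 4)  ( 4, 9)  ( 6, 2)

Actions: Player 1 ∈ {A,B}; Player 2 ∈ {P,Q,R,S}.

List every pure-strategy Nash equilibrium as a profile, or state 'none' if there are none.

(A,P): NE
(A,Q): not NE [P1→B gives 10>7]
(A,R): not NE [P1→B gives 4>1; P2→Q gives 4>3]
(A,S): not NE [P2→Q gives 4>0]
(B,P): not NE [P2→R gives 9>3]
(B,Q): not NE [P2→R gives 9>4]
(B,R): NE
(B,S): not NE [P2→R gives 9>2]

PSNE = {(A,P), (B,R)}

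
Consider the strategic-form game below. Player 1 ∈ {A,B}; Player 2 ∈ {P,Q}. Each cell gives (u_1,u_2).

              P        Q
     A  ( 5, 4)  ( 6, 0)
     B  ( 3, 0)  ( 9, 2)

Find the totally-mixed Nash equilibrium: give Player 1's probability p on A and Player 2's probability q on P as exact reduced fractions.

(p,q) = (1/3, 3/5)

P1 indiff ⇒ q·5+(1-q)·6 = q·3+(1-q)·9 ⇒ q(2) = (1-q)(3) ⇒ q = 3/5
P2 indiff ⇒ p·4+(1-p)·0 = p·0+(1-p)·2 ⇒ p(4) = (1-p)(2) ⇒ p = 1/3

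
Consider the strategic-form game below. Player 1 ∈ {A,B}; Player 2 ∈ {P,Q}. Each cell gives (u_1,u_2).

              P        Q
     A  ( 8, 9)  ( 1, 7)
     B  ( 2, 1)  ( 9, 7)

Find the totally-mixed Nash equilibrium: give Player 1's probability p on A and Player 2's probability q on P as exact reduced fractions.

P1 indiff ⇒ q·8+(1-q)·1 = q·2+(1-q)·9 ⇒ q(6) = (1-q)(8) ⇒ q = 4/7
P2 indiff ⇒ p·9+(1-p)·1 = p·7+(1-p)·7 ⇒ p(2) = (1-p)(6) ⇒ p = 3/4

P1 mixes 3/4 on A; P2 mixes 4/7 on P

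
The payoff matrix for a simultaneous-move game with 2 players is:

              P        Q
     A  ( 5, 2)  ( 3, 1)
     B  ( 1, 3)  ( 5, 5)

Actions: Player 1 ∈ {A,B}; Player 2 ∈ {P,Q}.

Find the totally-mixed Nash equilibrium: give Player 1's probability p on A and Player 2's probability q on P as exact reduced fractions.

P1 mixes 2/3 on A; P2 mixes 1/3 on P

P1 indiff ⇒ q·5+(1-q)·3 = q·1+(1-q)·5 ⇒ q(4) = (1-q)(2) ⇒ q = 1/3
P2 indiff ⇒ p·2+(1-p)·3 = p·1+(1-p)·5 ⇒ p(1) = (1-p)(2) ⇒ p = 2/3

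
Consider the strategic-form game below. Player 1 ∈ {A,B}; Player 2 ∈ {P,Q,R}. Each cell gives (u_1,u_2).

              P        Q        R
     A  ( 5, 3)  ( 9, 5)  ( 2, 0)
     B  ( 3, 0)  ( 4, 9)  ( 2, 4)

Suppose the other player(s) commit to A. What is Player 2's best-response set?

u_2(P vs A) = 3
u_2(Q vs A) = 5
u_2(R vs A) = 0
max payoff 5 at {Q}

argmax u_2 = {Q}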